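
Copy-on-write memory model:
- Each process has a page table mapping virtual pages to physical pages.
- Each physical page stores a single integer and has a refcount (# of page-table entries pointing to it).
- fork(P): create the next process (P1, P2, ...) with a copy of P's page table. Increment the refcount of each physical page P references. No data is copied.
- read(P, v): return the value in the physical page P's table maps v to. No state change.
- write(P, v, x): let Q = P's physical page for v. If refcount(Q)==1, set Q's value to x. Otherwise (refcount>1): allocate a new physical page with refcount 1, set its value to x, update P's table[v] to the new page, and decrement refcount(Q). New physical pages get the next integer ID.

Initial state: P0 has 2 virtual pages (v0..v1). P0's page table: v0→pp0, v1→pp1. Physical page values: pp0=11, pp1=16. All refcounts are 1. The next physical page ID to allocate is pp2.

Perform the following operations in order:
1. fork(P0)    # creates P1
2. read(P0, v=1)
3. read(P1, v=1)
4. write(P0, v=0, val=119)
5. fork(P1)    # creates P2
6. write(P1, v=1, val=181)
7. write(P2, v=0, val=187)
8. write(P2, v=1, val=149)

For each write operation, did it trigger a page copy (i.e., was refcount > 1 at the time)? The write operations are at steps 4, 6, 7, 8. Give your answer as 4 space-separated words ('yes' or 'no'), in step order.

Op 1: fork(P0) -> P1. 2 ppages; refcounts: pp0:2 pp1:2
Op 2: read(P0, v1) -> 16. No state change.
Op 3: read(P1, v1) -> 16. No state change.
Op 4: write(P0, v0, 119). refcount(pp0)=2>1 -> COPY to pp2. 3 ppages; refcounts: pp0:1 pp1:2 pp2:1
Op 5: fork(P1) -> P2. 3 ppages; refcounts: pp0:2 pp1:3 pp2:1
Op 6: write(P1, v1, 181). refcount(pp1)=3>1 -> COPY to pp3. 4 ppages; refcounts: pp0:2 pp1:2 pp2:1 pp3:1
Op 7: write(P2, v0, 187). refcount(pp0)=2>1 -> COPY to pp4. 5 ppages; refcounts: pp0:1 pp1:2 pp2:1 pp3:1 pp4:1
Op 8: write(P2, v1, 149). refcount(pp1)=2>1 -> COPY to pp5. 6 ppages; refcounts: pp0:1 pp1:1 pp2:1 pp3:1 pp4:1 pp5:1

yes yes yes yes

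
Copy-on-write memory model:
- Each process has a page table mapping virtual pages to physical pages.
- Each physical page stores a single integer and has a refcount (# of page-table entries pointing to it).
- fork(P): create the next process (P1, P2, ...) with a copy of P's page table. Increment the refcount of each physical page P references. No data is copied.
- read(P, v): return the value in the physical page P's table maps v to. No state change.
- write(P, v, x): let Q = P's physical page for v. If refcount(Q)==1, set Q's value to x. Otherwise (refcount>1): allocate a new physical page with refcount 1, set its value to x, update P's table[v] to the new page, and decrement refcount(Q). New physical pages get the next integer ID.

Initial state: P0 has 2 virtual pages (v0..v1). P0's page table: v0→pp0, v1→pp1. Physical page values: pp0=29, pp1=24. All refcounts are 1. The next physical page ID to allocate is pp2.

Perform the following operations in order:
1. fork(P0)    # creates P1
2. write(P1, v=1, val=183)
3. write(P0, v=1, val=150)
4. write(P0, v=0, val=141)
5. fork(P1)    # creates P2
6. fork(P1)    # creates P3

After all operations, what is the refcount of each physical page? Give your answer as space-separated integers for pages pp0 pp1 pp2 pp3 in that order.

Answer: 3 1 3 1

Derivation:
Op 1: fork(P0) -> P1. 2 ppages; refcounts: pp0:2 pp1:2
Op 2: write(P1, v1, 183). refcount(pp1)=2>1 -> COPY to pp2. 3 ppages; refcounts: pp0:2 pp1:1 pp2:1
Op 3: write(P0, v1, 150). refcount(pp1)=1 -> write in place. 3 ppages; refcounts: pp0:2 pp1:1 pp2:1
Op 4: write(P0, v0, 141). refcount(pp0)=2>1 -> COPY to pp3. 4 ppages; refcounts: pp0:1 pp1:1 pp2:1 pp3:1
Op 5: fork(P1) -> P2. 4 ppages; refcounts: pp0:2 pp1:1 pp2:2 pp3:1
Op 6: fork(P1) -> P3. 4 ppages; refcounts: pp0:3 pp1:1 pp2:3 pp3:1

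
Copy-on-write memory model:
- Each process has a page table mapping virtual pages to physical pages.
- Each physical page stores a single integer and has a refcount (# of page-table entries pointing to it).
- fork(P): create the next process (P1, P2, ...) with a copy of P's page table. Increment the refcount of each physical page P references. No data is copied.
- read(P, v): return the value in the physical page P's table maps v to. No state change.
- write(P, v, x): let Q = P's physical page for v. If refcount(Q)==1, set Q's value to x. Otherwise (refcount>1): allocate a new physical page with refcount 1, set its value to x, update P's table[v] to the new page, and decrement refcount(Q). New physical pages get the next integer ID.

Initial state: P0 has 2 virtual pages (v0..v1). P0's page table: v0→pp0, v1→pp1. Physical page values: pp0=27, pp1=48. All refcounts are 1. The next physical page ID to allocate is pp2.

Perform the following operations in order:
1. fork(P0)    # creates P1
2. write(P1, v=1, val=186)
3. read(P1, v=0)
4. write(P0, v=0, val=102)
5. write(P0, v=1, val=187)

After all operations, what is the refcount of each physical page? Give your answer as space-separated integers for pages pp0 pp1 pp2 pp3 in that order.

Answer: 1 1 1 1

Derivation:
Op 1: fork(P0) -> P1. 2 ppages; refcounts: pp0:2 pp1:2
Op 2: write(P1, v1, 186). refcount(pp1)=2>1 -> COPY to pp2. 3 ppages; refcounts: pp0:2 pp1:1 pp2:1
Op 3: read(P1, v0) -> 27. No state change.
Op 4: write(P0, v0, 102). refcount(pp0)=2>1 -> COPY to pp3. 4 ppages; refcounts: pp0:1 pp1:1 pp2:1 pp3:1
Op 5: write(P0, v1, 187). refcount(pp1)=1 -> write in place. 4 ppages; refcounts: pp0:1 pp1:1 pp2:1 pp3:1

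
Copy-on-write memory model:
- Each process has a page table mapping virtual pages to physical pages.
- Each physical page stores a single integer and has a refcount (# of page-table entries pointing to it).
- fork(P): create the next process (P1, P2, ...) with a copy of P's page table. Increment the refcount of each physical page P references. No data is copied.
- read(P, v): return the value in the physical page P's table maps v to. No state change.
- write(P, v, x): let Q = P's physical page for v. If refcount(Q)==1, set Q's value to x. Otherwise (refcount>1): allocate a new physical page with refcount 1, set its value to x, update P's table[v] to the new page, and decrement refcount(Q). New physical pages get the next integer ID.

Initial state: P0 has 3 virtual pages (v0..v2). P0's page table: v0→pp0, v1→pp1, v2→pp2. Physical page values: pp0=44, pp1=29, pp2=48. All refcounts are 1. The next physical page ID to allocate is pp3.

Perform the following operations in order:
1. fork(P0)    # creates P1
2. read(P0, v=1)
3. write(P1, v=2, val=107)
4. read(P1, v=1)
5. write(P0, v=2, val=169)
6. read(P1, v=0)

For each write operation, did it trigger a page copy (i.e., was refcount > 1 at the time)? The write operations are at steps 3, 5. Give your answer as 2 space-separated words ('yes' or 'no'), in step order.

Op 1: fork(P0) -> P1. 3 ppages; refcounts: pp0:2 pp1:2 pp2:2
Op 2: read(P0, v1) -> 29. No state change.
Op 3: write(P1, v2, 107). refcount(pp2)=2>1 -> COPY to pp3. 4 ppages; refcounts: pp0:2 pp1:2 pp2:1 pp3:1
Op 4: read(P1, v1) -> 29. No state change.
Op 5: write(P0, v2, 169). refcount(pp2)=1 -> write in place. 4 ppages; refcounts: pp0:2 pp1:2 pp2:1 pp3:1
Op 6: read(P1, v0) -> 44. No state change.

yes no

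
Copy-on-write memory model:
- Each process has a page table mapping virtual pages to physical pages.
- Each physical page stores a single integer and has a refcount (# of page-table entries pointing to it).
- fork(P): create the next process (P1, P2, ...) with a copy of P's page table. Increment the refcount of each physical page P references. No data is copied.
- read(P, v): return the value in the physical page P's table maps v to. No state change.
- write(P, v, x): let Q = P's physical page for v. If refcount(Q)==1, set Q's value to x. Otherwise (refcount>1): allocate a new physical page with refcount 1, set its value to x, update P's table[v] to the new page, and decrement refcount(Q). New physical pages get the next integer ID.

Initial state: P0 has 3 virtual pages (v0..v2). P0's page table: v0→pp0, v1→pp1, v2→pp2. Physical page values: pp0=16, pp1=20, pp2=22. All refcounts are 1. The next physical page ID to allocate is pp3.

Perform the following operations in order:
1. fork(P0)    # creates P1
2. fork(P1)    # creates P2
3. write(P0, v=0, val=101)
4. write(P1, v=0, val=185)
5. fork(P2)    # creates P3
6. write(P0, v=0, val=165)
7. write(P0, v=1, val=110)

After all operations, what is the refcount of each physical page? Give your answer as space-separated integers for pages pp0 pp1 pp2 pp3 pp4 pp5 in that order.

Answer: 2 3 4 1 1 1

Derivation:
Op 1: fork(P0) -> P1. 3 ppages; refcounts: pp0:2 pp1:2 pp2:2
Op 2: fork(P1) -> P2. 3 ppages; refcounts: pp0:3 pp1:3 pp2:3
Op 3: write(P0, v0, 101). refcount(pp0)=3>1 -> COPY to pp3. 4 ppages; refcounts: pp0:2 pp1:3 pp2:3 pp3:1
Op 4: write(P1, v0, 185). refcount(pp0)=2>1 -> COPY to pp4. 5 ppages; refcounts: pp0:1 pp1:3 pp2:3 pp3:1 pp4:1
Op 5: fork(P2) -> P3. 5 ppages; refcounts: pp0:2 pp1:4 pp2:4 pp3:1 pp4:1
Op 6: write(P0, v0, 165). refcount(pp3)=1 -> write in place. 5 ppages; refcounts: pp0:2 pp1:4 pp2:4 pp3:1 pp4:1
Op 7: write(P0, v1, 110). refcount(pp1)=4>1 -> COPY to pp5. 6 ppages; refcounts: pp0:2 pp1:3 pp2:4 pp3:1 pp4:1 pp5:1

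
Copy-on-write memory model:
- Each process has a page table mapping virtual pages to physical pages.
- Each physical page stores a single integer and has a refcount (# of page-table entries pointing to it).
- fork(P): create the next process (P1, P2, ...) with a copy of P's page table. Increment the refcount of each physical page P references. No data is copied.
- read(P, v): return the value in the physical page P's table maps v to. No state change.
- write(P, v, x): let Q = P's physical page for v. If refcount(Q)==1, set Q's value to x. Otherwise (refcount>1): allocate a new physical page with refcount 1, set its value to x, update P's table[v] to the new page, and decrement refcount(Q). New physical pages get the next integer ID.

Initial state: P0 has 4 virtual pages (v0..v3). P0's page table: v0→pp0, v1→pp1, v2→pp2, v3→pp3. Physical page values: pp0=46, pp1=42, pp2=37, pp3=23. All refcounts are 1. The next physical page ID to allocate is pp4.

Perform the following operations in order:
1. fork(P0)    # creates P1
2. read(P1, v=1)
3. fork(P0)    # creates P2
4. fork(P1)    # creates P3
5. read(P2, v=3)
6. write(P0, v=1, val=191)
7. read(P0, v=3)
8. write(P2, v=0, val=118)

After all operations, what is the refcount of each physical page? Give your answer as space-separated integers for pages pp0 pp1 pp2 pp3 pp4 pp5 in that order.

Op 1: fork(P0) -> P1. 4 ppages; refcounts: pp0:2 pp1:2 pp2:2 pp3:2
Op 2: read(P1, v1) -> 42. No state change.
Op 3: fork(P0) -> P2. 4 ppages; refcounts: pp0:3 pp1:3 pp2:3 pp3:3
Op 4: fork(P1) -> P3. 4 ppages; refcounts: pp0:4 pp1:4 pp2:4 pp3:4
Op 5: read(P2, v3) -> 23. No state change.
Op 6: write(P0, v1, 191). refcount(pp1)=4>1 -> COPY to pp4. 5 ppages; refcounts: pp0:4 pp1:3 pp2:4 pp3:4 pp4:1
Op 7: read(P0, v3) -> 23. No state change.
Op 8: write(P2, v0, 118). refcount(pp0)=4>1 -> COPY to pp5. 6 ppages; refcounts: pp0:3 pp1:3 pp2:4 pp3:4 pp4:1 pp5:1

Answer: 3 3 4 4 1 1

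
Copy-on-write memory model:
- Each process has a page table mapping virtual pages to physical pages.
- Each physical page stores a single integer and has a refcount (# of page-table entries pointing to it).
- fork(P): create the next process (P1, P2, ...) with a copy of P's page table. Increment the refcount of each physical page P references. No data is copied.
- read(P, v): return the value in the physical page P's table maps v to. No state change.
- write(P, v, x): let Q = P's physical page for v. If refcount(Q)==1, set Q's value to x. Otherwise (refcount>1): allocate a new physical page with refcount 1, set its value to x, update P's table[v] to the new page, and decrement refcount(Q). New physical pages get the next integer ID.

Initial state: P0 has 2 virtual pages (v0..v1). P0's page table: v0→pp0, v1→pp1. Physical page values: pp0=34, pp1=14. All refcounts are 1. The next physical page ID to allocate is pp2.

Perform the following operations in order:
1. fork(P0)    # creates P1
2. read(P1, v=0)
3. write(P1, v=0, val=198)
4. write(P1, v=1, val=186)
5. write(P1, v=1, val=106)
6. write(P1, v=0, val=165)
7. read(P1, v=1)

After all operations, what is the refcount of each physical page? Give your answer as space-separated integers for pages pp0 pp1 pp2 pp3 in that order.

Op 1: fork(P0) -> P1. 2 ppages; refcounts: pp0:2 pp1:2
Op 2: read(P1, v0) -> 34. No state change.
Op 3: write(P1, v0, 198). refcount(pp0)=2>1 -> COPY to pp2. 3 ppages; refcounts: pp0:1 pp1:2 pp2:1
Op 4: write(P1, v1, 186). refcount(pp1)=2>1 -> COPY to pp3. 4 ppages; refcounts: pp0:1 pp1:1 pp2:1 pp3:1
Op 5: write(P1, v1, 106). refcount(pp3)=1 -> write in place. 4 ppages; refcounts: pp0:1 pp1:1 pp2:1 pp3:1
Op 6: write(P1, v0, 165). refcount(pp2)=1 -> write in place. 4 ppages; refcounts: pp0:1 pp1:1 pp2:1 pp3:1
Op 7: read(P1, v1) -> 106. No state change.

Answer: 1 1 1 1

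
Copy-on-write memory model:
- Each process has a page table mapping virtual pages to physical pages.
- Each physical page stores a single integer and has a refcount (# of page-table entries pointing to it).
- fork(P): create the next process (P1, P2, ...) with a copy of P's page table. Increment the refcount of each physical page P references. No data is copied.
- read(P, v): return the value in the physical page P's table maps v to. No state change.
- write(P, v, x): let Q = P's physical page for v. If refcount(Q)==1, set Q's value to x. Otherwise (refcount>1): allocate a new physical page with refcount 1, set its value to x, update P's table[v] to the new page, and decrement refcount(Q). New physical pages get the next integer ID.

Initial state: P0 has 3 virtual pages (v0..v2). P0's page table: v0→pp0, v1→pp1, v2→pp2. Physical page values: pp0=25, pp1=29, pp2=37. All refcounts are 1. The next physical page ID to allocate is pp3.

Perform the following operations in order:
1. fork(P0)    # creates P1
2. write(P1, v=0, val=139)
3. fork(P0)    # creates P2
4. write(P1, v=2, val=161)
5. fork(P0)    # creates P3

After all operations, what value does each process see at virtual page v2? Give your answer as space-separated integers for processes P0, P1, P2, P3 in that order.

Op 1: fork(P0) -> P1. 3 ppages; refcounts: pp0:2 pp1:2 pp2:2
Op 2: write(P1, v0, 139). refcount(pp0)=2>1 -> COPY to pp3. 4 ppages; refcounts: pp0:1 pp1:2 pp2:2 pp3:1
Op 3: fork(P0) -> P2. 4 ppages; refcounts: pp0:2 pp1:3 pp2:3 pp3:1
Op 4: write(P1, v2, 161). refcount(pp2)=3>1 -> COPY to pp4. 5 ppages; refcounts: pp0:2 pp1:3 pp2:2 pp3:1 pp4:1
Op 5: fork(P0) -> P3. 5 ppages; refcounts: pp0:3 pp1:4 pp2:3 pp3:1 pp4:1
P0: v2 -> pp2 = 37
P1: v2 -> pp4 = 161
P2: v2 -> pp2 = 37
P3: v2 -> pp2 = 37

Answer: 37 161 37 37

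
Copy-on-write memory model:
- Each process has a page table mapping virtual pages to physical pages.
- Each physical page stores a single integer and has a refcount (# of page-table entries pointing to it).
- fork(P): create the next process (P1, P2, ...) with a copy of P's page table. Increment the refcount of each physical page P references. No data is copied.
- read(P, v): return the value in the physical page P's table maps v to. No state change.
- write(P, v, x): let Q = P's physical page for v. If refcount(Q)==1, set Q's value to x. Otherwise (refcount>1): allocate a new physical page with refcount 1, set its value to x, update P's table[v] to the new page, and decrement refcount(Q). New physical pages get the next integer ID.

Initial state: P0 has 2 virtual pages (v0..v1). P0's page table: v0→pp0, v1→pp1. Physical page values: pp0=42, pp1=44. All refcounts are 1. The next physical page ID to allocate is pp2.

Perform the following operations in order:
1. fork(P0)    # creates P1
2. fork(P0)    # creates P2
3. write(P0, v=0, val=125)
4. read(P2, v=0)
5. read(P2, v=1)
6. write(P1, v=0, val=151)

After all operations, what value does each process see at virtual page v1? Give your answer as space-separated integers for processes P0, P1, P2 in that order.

Op 1: fork(P0) -> P1. 2 ppages; refcounts: pp0:2 pp1:2
Op 2: fork(P0) -> P2. 2 ppages; refcounts: pp0:3 pp1:3
Op 3: write(P0, v0, 125). refcount(pp0)=3>1 -> COPY to pp2. 3 ppages; refcounts: pp0:2 pp1:3 pp2:1
Op 4: read(P2, v0) -> 42. No state change.
Op 5: read(P2, v1) -> 44. No state change.
Op 6: write(P1, v0, 151). refcount(pp0)=2>1 -> COPY to pp3. 4 ppages; refcounts: pp0:1 pp1:3 pp2:1 pp3:1
P0: v1 -> pp1 = 44
P1: v1 -> pp1 = 44
P2: v1 -> pp1 = 44

Answer: 44 44 44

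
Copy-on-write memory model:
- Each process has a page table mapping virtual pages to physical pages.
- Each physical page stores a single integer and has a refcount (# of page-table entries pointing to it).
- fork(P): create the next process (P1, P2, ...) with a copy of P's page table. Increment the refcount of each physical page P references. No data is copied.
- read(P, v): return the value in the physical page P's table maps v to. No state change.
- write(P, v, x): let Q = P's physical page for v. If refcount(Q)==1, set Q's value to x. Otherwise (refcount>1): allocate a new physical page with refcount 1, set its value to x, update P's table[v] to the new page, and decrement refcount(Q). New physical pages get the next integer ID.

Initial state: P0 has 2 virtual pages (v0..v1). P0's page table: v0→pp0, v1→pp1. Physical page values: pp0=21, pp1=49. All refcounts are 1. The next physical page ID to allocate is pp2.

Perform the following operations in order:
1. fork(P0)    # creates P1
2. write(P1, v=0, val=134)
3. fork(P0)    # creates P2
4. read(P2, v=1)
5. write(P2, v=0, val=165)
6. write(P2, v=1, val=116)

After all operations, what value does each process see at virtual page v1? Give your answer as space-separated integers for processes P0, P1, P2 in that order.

Answer: 49 49 116

Derivation:
Op 1: fork(P0) -> P1. 2 ppages; refcounts: pp0:2 pp1:2
Op 2: write(P1, v0, 134). refcount(pp0)=2>1 -> COPY to pp2. 3 ppages; refcounts: pp0:1 pp1:2 pp2:1
Op 3: fork(P0) -> P2. 3 ppages; refcounts: pp0:2 pp1:3 pp2:1
Op 4: read(P2, v1) -> 49. No state change.
Op 5: write(P2, v0, 165). refcount(pp0)=2>1 -> COPY to pp3. 4 ppages; refcounts: pp0:1 pp1:3 pp2:1 pp3:1
Op 6: write(P2, v1, 116). refcount(pp1)=3>1 -> COPY to pp4. 5 ppages; refcounts: pp0:1 pp1:2 pp2:1 pp3:1 pp4:1
P0: v1 -> pp1 = 49
P1: v1 -> pp1 = 49
P2: v1 -> pp4 = 116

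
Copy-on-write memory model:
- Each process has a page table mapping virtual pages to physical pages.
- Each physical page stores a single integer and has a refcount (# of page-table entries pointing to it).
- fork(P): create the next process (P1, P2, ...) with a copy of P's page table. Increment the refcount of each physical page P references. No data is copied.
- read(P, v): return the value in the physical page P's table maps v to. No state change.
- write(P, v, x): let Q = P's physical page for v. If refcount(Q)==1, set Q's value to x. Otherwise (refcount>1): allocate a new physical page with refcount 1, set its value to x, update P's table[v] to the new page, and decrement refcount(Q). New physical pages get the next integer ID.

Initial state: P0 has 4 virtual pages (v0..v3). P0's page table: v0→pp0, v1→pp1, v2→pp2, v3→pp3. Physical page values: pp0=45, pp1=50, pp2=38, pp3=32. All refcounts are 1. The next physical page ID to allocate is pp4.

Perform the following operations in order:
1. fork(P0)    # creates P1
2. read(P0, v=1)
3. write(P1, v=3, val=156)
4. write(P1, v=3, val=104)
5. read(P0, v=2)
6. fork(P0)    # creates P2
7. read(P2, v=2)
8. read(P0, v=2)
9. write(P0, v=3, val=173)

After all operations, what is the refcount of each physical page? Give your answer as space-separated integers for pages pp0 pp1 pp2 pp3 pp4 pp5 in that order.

Answer: 3 3 3 1 1 1

Derivation:
Op 1: fork(P0) -> P1. 4 ppages; refcounts: pp0:2 pp1:2 pp2:2 pp3:2
Op 2: read(P0, v1) -> 50. No state change.
Op 3: write(P1, v3, 156). refcount(pp3)=2>1 -> COPY to pp4. 5 ppages; refcounts: pp0:2 pp1:2 pp2:2 pp3:1 pp4:1
Op 4: write(P1, v3, 104). refcount(pp4)=1 -> write in place. 5 ppages; refcounts: pp0:2 pp1:2 pp2:2 pp3:1 pp4:1
Op 5: read(P0, v2) -> 38. No state change.
Op 6: fork(P0) -> P2. 5 ppages; refcounts: pp0:3 pp1:3 pp2:3 pp3:2 pp4:1
Op 7: read(P2, v2) -> 38. No state change.
Op 8: read(P0, v2) -> 38. No state change.
Op 9: write(P0, v3, 173). refcount(pp3)=2>1 -> COPY to pp5. 6 ppages; refcounts: pp0:3 pp1:3 pp2:3 pp3:1 pp4:1 pp5:1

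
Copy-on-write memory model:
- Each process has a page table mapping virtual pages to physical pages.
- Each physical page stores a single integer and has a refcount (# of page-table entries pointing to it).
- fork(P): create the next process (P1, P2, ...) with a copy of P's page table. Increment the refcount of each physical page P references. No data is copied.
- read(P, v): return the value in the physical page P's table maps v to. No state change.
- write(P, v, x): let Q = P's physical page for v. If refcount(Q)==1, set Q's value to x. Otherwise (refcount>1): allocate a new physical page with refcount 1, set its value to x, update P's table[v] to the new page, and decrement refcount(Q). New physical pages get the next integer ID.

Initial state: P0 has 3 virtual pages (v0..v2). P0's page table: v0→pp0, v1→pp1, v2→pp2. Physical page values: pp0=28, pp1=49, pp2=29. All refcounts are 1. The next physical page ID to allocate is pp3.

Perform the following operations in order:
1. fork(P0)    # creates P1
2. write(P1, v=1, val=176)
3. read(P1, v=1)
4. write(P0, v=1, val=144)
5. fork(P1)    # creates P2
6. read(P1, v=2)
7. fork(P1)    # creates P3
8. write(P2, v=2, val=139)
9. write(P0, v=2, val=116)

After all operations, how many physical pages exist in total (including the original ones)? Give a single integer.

Answer: 6

Derivation:
Op 1: fork(P0) -> P1. 3 ppages; refcounts: pp0:2 pp1:2 pp2:2
Op 2: write(P1, v1, 176). refcount(pp1)=2>1 -> COPY to pp3. 4 ppages; refcounts: pp0:2 pp1:1 pp2:2 pp3:1
Op 3: read(P1, v1) -> 176. No state change.
Op 4: write(P0, v1, 144). refcount(pp1)=1 -> write in place. 4 ppages; refcounts: pp0:2 pp1:1 pp2:2 pp3:1
Op 5: fork(P1) -> P2. 4 ppages; refcounts: pp0:3 pp1:1 pp2:3 pp3:2
Op 6: read(P1, v2) -> 29. No state change.
Op 7: fork(P1) -> P3. 4 ppages; refcounts: pp0:4 pp1:1 pp2:4 pp3:3
Op 8: write(P2, v2, 139). refcount(pp2)=4>1 -> COPY to pp4. 5 ppages; refcounts: pp0:4 pp1:1 pp2:3 pp3:3 pp4:1
Op 9: write(P0, v2, 116). refcount(pp2)=3>1 -> COPY to pp5. 6 ppages; refcounts: pp0:4 pp1:1 pp2:2 pp3:3 pp4:1 pp5:1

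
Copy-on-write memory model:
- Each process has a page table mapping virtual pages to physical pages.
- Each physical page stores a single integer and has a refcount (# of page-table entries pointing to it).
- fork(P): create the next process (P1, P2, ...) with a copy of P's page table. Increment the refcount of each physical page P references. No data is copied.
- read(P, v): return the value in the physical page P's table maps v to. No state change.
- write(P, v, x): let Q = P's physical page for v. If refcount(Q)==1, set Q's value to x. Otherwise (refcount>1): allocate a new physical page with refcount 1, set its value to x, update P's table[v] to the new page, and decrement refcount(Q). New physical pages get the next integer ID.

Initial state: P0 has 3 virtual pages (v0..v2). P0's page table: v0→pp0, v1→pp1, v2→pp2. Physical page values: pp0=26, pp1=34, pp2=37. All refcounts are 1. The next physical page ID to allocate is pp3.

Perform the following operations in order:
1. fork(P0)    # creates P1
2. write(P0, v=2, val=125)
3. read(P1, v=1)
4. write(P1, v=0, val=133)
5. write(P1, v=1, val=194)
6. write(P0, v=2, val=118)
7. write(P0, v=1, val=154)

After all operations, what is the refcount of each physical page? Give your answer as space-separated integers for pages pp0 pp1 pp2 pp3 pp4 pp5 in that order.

Answer: 1 1 1 1 1 1

Derivation:
Op 1: fork(P0) -> P1. 3 ppages; refcounts: pp0:2 pp1:2 pp2:2
Op 2: write(P0, v2, 125). refcount(pp2)=2>1 -> COPY to pp3. 4 ppages; refcounts: pp0:2 pp1:2 pp2:1 pp3:1
Op 3: read(P1, v1) -> 34. No state change.
Op 4: write(P1, v0, 133). refcount(pp0)=2>1 -> COPY to pp4. 5 ppages; refcounts: pp0:1 pp1:2 pp2:1 pp3:1 pp4:1
Op 5: write(P1, v1, 194). refcount(pp1)=2>1 -> COPY to pp5. 6 ppages; refcounts: pp0:1 pp1:1 pp2:1 pp3:1 pp4:1 pp5:1
Op 6: write(P0, v2, 118). refcount(pp3)=1 -> write in place. 6 ppages; refcounts: pp0:1 pp1:1 pp2:1 pp3:1 pp4:1 pp5:1
Op 7: write(P0, v1, 154). refcount(pp1)=1 -> write in place. 6 ppages; refcounts: pp0:1 pp1:1 pp2:1 pp3:1 pp4:1 pp5:1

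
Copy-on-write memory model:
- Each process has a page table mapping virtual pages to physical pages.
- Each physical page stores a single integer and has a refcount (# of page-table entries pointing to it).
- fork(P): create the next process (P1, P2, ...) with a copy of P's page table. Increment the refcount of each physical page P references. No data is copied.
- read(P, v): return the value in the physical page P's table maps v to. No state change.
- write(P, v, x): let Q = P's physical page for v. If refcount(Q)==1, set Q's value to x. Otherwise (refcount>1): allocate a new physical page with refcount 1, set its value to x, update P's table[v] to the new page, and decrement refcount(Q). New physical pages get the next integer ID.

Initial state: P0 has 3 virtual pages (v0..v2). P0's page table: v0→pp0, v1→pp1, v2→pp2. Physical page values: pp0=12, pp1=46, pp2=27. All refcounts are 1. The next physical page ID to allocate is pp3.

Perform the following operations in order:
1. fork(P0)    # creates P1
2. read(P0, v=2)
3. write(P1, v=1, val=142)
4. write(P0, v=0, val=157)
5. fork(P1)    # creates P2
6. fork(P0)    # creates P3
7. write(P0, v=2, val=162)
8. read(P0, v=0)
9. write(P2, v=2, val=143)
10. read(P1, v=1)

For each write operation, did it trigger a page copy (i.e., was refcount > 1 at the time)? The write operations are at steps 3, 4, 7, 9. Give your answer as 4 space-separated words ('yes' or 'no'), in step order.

Op 1: fork(P0) -> P1. 3 ppages; refcounts: pp0:2 pp1:2 pp2:2
Op 2: read(P0, v2) -> 27. No state change.
Op 3: write(P1, v1, 142). refcount(pp1)=2>1 -> COPY to pp3. 4 ppages; refcounts: pp0:2 pp1:1 pp2:2 pp3:1
Op 4: write(P0, v0, 157). refcount(pp0)=2>1 -> COPY to pp4. 5 ppages; refcounts: pp0:1 pp1:1 pp2:2 pp3:1 pp4:1
Op 5: fork(P1) -> P2. 5 ppages; refcounts: pp0:2 pp1:1 pp2:3 pp3:2 pp4:1
Op 6: fork(P0) -> P3. 5 ppages; refcounts: pp0:2 pp1:2 pp2:4 pp3:2 pp4:2
Op 7: write(P0, v2, 162). refcount(pp2)=4>1 -> COPY to pp5. 6 ppages; refcounts: pp0:2 pp1:2 pp2:3 pp3:2 pp4:2 pp5:1
Op 8: read(P0, v0) -> 157. No state change.
Op 9: write(P2, v2, 143). refcount(pp2)=3>1 -> COPY to pp6. 7 ppages; refcounts: pp0:2 pp1:2 pp2:2 pp3:2 pp4:2 pp5:1 pp6:1
Op 10: read(P1, v1) -> 142. No state change.

yes yes yes yes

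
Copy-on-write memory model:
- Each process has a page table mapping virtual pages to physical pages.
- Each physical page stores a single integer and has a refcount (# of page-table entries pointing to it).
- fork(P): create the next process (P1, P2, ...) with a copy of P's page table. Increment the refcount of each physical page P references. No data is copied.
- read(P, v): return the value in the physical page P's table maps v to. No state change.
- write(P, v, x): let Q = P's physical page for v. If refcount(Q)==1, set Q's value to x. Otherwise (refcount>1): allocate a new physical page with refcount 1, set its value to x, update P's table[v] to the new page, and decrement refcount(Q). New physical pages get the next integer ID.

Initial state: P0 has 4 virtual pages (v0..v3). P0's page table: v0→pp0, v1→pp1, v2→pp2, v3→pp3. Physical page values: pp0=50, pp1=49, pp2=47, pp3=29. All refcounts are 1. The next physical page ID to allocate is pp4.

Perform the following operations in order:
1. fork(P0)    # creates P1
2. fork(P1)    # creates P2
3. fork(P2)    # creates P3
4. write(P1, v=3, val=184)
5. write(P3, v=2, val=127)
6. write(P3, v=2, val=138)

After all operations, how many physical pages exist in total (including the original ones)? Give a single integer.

Answer: 6

Derivation:
Op 1: fork(P0) -> P1. 4 ppages; refcounts: pp0:2 pp1:2 pp2:2 pp3:2
Op 2: fork(P1) -> P2. 4 ppages; refcounts: pp0:3 pp1:3 pp2:3 pp3:3
Op 3: fork(P2) -> P3. 4 ppages; refcounts: pp0:4 pp1:4 pp2:4 pp3:4
Op 4: write(P1, v3, 184). refcount(pp3)=4>1 -> COPY to pp4. 5 ppages; refcounts: pp0:4 pp1:4 pp2:4 pp3:3 pp4:1
Op 5: write(P3, v2, 127). refcount(pp2)=4>1 -> COPY to pp5. 6 ppages; refcounts: pp0:4 pp1:4 pp2:3 pp3:3 pp4:1 pp5:1
Op 6: write(P3, v2, 138). refcount(pp5)=1 -> write in place. 6 ppages; refcounts: pp0:4 pp1:4 pp2:3 pp3:3 pp4:1 pp5:1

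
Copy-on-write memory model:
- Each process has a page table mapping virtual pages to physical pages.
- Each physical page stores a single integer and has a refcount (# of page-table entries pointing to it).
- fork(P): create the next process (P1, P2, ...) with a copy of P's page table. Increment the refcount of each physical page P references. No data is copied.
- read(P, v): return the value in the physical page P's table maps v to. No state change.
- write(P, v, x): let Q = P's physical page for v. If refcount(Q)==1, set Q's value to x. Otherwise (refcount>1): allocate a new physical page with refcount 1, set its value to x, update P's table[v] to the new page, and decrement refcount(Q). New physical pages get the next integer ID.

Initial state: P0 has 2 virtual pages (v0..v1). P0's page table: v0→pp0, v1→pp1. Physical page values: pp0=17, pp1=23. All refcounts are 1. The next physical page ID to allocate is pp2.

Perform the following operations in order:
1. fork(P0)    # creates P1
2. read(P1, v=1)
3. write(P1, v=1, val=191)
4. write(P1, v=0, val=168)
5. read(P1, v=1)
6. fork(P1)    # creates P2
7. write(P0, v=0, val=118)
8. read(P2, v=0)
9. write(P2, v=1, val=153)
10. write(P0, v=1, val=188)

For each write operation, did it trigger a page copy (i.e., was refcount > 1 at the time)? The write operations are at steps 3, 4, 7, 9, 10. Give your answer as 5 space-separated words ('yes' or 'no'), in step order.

Op 1: fork(P0) -> P1. 2 ppages; refcounts: pp0:2 pp1:2
Op 2: read(P1, v1) -> 23. No state change.
Op 3: write(P1, v1, 191). refcount(pp1)=2>1 -> COPY to pp2. 3 ppages; refcounts: pp0:2 pp1:1 pp2:1
Op 4: write(P1, v0, 168). refcount(pp0)=2>1 -> COPY to pp3. 4 ppages; refcounts: pp0:1 pp1:1 pp2:1 pp3:1
Op 5: read(P1, v1) -> 191. No state change.
Op 6: fork(P1) -> P2. 4 ppages; refcounts: pp0:1 pp1:1 pp2:2 pp3:2
Op 7: write(P0, v0, 118). refcount(pp0)=1 -> write in place. 4 ppages; refcounts: pp0:1 pp1:1 pp2:2 pp3:2
Op 8: read(P2, v0) -> 168. No state change.
Op 9: write(P2, v1, 153). refcount(pp2)=2>1 -> COPY to pp4. 5 ppages; refcounts: pp0:1 pp1:1 pp2:1 pp3:2 pp4:1
Op 10: write(P0, v1, 188). refcount(pp1)=1 -> write in place. 5 ppages; refcounts: pp0:1 pp1:1 pp2:1 pp3:2 pp4:1

yes yes no yes no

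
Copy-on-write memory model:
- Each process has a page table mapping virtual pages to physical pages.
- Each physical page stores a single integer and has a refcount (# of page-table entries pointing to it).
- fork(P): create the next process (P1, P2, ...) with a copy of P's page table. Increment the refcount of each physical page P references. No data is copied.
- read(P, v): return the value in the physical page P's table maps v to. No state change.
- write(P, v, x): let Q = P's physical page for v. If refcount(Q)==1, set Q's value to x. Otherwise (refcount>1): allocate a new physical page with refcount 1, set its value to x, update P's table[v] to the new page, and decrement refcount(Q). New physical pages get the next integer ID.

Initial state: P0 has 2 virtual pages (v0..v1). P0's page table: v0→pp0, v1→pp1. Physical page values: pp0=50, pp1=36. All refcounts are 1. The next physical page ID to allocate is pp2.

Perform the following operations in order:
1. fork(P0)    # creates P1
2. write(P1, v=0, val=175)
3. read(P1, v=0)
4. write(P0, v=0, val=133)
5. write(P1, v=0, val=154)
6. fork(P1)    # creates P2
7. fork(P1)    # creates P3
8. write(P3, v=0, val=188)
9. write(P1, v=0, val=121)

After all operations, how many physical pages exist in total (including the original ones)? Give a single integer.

Op 1: fork(P0) -> P1. 2 ppages; refcounts: pp0:2 pp1:2
Op 2: write(P1, v0, 175). refcount(pp0)=2>1 -> COPY to pp2. 3 ppages; refcounts: pp0:1 pp1:2 pp2:1
Op 3: read(P1, v0) -> 175. No state change.
Op 4: write(P0, v0, 133). refcount(pp0)=1 -> write in place. 3 ppages; refcounts: pp0:1 pp1:2 pp2:1
Op 5: write(P1, v0, 154). refcount(pp2)=1 -> write in place. 3 ppages; refcounts: pp0:1 pp1:2 pp2:1
Op 6: fork(P1) -> P2. 3 ppages; refcounts: pp0:1 pp1:3 pp2:2
Op 7: fork(P1) -> P3. 3 ppages; refcounts: pp0:1 pp1:4 pp2:3
Op 8: write(P3, v0, 188). refcount(pp2)=3>1 -> COPY to pp3. 4 ppages; refcounts: pp0:1 pp1:4 pp2:2 pp3:1
Op 9: write(P1, v0, 121). refcount(pp2)=2>1 -> COPY to pp4. 5 ppages; refcounts: pp0:1 pp1:4 pp2:1 pp3:1 pp4:1

Answer: 5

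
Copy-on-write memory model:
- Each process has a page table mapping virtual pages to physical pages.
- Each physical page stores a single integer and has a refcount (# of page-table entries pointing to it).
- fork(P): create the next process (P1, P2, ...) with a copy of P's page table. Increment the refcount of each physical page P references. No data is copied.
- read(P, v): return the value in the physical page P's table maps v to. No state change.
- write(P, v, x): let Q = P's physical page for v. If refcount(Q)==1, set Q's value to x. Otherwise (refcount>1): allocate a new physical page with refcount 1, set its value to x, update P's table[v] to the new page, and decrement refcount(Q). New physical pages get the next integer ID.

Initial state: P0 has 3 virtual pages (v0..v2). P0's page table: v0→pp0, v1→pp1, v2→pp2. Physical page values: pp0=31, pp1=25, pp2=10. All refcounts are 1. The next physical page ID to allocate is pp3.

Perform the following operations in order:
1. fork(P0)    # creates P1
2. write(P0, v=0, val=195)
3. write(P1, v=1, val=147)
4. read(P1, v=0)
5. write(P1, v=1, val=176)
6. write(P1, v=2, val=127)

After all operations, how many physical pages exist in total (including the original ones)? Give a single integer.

Answer: 6

Derivation:
Op 1: fork(P0) -> P1. 3 ppages; refcounts: pp0:2 pp1:2 pp2:2
Op 2: write(P0, v0, 195). refcount(pp0)=2>1 -> COPY to pp3. 4 ppages; refcounts: pp0:1 pp1:2 pp2:2 pp3:1
Op 3: write(P1, v1, 147). refcount(pp1)=2>1 -> COPY to pp4. 5 ppages; refcounts: pp0:1 pp1:1 pp2:2 pp3:1 pp4:1
Op 4: read(P1, v0) -> 31. No state change.
Op 5: write(P1, v1, 176). refcount(pp4)=1 -> write in place. 5 ppages; refcounts: pp0:1 pp1:1 pp2:2 pp3:1 pp4:1
Op 6: write(P1, v2, 127). refcount(pp2)=2>1 -> COPY to pp5. 6 ppages; refcounts: pp0:1 pp1:1 pp2:1 pp3:1 pp4:1 pp5:1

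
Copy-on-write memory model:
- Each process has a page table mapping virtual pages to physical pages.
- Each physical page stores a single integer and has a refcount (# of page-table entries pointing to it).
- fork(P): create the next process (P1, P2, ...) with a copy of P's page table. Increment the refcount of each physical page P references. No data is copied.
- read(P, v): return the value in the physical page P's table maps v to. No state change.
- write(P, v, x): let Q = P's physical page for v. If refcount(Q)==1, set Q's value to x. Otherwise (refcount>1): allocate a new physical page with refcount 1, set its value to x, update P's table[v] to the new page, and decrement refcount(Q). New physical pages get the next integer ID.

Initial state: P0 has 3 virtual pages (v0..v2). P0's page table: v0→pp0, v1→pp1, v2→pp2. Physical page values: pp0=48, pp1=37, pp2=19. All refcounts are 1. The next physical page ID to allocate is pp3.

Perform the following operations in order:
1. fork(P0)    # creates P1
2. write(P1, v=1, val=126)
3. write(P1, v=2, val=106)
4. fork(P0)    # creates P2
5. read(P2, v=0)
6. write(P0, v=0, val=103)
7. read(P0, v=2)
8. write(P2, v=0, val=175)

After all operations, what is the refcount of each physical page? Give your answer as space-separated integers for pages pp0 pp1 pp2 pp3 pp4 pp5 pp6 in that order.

Op 1: fork(P0) -> P1. 3 ppages; refcounts: pp0:2 pp1:2 pp2:2
Op 2: write(P1, v1, 126). refcount(pp1)=2>1 -> COPY to pp3. 4 ppages; refcounts: pp0:2 pp1:1 pp2:2 pp3:1
Op 3: write(P1, v2, 106). refcount(pp2)=2>1 -> COPY to pp4. 5 ppages; refcounts: pp0:2 pp1:1 pp2:1 pp3:1 pp4:1
Op 4: fork(P0) -> P2. 5 ppages; refcounts: pp0:3 pp1:2 pp2:2 pp3:1 pp4:1
Op 5: read(P2, v0) -> 48. No state change.
Op 6: write(P0, v0, 103). refcount(pp0)=3>1 -> COPY to pp5. 6 ppages; refcounts: pp0:2 pp1:2 pp2:2 pp3:1 pp4:1 pp5:1
Op 7: read(P0, v2) -> 19. No state change.
Op 8: write(P2, v0, 175). refcount(pp0)=2>1 -> COPY to pp6. 7 ppages; refcounts: pp0:1 pp1:2 pp2:2 pp3:1 pp4:1 pp5:1 pp6:1

Answer: 1 2 2 1 1 1 1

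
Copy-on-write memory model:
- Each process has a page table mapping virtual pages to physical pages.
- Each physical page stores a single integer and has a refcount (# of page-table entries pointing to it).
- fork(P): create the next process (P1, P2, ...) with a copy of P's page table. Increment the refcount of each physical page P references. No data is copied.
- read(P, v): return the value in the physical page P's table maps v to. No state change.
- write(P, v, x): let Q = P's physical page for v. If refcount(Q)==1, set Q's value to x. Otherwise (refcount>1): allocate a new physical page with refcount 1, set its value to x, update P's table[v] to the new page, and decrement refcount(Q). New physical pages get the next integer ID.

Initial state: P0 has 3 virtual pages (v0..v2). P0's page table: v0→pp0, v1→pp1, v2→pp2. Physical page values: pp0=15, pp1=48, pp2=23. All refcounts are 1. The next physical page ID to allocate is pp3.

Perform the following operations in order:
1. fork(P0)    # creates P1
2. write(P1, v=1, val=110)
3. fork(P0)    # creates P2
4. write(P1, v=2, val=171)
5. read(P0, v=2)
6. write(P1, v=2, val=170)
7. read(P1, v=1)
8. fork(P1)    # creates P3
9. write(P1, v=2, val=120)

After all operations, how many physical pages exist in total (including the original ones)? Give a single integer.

Op 1: fork(P0) -> P1. 3 ppages; refcounts: pp0:2 pp1:2 pp2:2
Op 2: write(P1, v1, 110). refcount(pp1)=2>1 -> COPY to pp3. 4 ppages; refcounts: pp0:2 pp1:1 pp2:2 pp3:1
Op 3: fork(P0) -> P2. 4 ppages; refcounts: pp0:3 pp1:2 pp2:3 pp3:1
Op 4: write(P1, v2, 171). refcount(pp2)=3>1 -> COPY to pp4. 5 ppages; refcounts: pp0:3 pp1:2 pp2:2 pp3:1 pp4:1
Op 5: read(P0, v2) -> 23. No state change.
Op 6: write(P1, v2, 170). refcount(pp4)=1 -> write in place. 5 ppages; refcounts: pp0:3 pp1:2 pp2:2 pp3:1 pp4:1
Op 7: read(P1, v1) -> 110. No state change.
Op 8: fork(P1) -> P3. 5 ppages; refcounts: pp0:4 pp1:2 pp2:2 pp3:2 pp4:2
Op 9: write(P1, v2, 120). refcount(pp4)=2>1 -> COPY to pp5. 6 ppages; refcounts: pp0:4 pp1:2 pp2:2 pp3:2 pp4:1 pp5:1

Answer: 6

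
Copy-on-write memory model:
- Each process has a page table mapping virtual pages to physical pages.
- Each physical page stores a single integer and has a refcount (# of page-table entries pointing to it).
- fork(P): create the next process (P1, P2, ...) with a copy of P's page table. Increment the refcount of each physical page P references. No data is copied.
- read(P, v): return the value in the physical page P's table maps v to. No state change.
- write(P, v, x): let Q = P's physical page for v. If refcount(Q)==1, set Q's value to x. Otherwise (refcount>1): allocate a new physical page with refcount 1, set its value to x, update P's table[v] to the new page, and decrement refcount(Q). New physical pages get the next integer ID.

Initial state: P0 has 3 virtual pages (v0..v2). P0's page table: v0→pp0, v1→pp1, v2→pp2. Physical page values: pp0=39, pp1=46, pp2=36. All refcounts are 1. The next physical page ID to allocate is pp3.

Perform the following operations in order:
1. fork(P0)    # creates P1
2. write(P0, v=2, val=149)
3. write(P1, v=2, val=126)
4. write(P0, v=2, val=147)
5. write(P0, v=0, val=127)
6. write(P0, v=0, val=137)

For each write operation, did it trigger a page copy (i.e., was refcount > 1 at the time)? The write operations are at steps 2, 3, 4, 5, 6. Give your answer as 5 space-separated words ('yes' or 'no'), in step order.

Op 1: fork(P0) -> P1. 3 ppages; refcounts: pp0:2 pp1:2 pp2:2
Op 2: write(P0, v2, 149). refcount(pp2)=2>1 -> COPY to pp3. 4 ppages; refcounts: pp0:2 pp1:2 pp2:1 pp3:1
Op 3: write(P1, v2, 126). refcount(pp2)=1 -> write in place. 4 ppages; refcounts: pp0:2 pp1:2 pp2:1 pp3:1
Op 4: write(P0, v2, 147). refcount(pp3)=1 -> write in place. 4 ppages; refcounts: pp0:2 pp1:2 pp2:1 pp3:1
Op 5: write(P0, v0, 127). refcount(pp0)=2>1 -> COPY to pp4. 5 ppages; refcounts: pp0:1 pp1:2 pp2:1 pp3:1 pp4:1
Op 6: write(P0, v0, 137). refcount(pp4)=1 -> write in place. 5 ppages; refcounts: pp0:1 pp1:2 pp2:1 pp3:1 pp4:1

yes no no yes no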